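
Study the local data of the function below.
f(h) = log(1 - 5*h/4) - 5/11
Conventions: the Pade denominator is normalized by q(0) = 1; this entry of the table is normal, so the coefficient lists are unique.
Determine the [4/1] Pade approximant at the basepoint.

Taylor coefficients needed (expand at 0): a_0 = -5/11, a_1 = -5/4, a_2 = -25/32, a_3 = -125/192, a_4 = -625/1024, a_5 = -625/1024.
Write the denominator as Q(h) = 1 + q1*h. Requiring Q*f - P = O(h^6) with deg P <= 4 kills the coefficients of h^5..h^5 in Q*f:
  h^5: a_5 + q1*a_4 = 0, i.e. -625/1024 + (-625/1024)*q1 = 0.
Solving this linear system: q1 = -1.
The numerator is Q*f truncated at degree 4: P0 = a_0 = -5/11; P1 = a_1 + q1*a_0 = -35/44; P2 = a_2 + q1*a_1 = 15/32; P3 = a_3 + q1*a_2 = 25/192; P4 = a_4 + q1*a_3 = 125/3072.

The Pade approximant has numerator coefficients [-5/11, -35/44, 15/32, 25/192, 125/3072]; denominator coefficients [1, -1].


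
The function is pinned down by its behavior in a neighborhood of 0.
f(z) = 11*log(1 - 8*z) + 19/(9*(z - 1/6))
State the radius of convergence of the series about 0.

Denominator factor (z - 1/6): pole of order 1 at 1/6, modulus 1/6.
Branch term (11)*log(1 - z/(1/8)): its argument vanishes at z = 1/8, a logarithmic branch point, modulus 1/8.
The radius of convergence is the smallest modulus among the singular points: 1/8.

The radius of convergence is 1/8.


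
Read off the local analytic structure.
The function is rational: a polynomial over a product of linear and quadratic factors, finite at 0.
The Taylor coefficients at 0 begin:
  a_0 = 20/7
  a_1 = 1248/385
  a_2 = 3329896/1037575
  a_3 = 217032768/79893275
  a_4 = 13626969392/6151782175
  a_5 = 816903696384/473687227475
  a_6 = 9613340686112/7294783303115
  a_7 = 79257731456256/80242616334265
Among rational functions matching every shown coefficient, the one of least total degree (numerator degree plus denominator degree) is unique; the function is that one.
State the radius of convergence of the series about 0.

The radius of convergence is -6/11 + (1/22)*sqrt(1838).

No rational of total degree below 5 reproduces all 8 coefficients; solving the [2/3] Pade equations on them gives f(ζ) = (6*ζ**2/25 + 22*ζ/5 + 35/2)/((ζ - 7/4)*(ζ**2 + 12*ζ/11 - 7/2)), whose expansion matches every shown term.
Denominator factor (ζ**2 + 12*ζ/11 - 7/2): discriminant 1838/121, real irrational roots -6/11 + (1/22)*sqrt(1838) and -6/11 - (1/22)*sqrt(1838); poles of order 1, moduli -6/11 + (1/22)*sqrt(1838) and 6/11 + (1/22)*sqrt(1838).
Denominator factor (ζ - 7/4): pole of order 1 at 7/4, modulus 7/4.
The radius of convergence is the smallest modulus among the singular points: -6/11 + (1/22)*sqrt(1838).


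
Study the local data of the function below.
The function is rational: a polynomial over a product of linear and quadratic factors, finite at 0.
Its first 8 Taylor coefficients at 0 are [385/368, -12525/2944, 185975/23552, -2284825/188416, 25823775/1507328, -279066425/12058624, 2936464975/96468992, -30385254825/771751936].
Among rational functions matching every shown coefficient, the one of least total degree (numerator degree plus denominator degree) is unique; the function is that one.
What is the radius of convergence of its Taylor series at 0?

No rational of total degree below 3 reproduces all 8 coefficients; solving the [1/2] Pade equations on them gives f(x) = (22/23 - 13*x/7)/((x + 4/5)*(x + 8/7)), whose expansion matches every shown term.
Denominator factor (x + 4/5): pole of order 1 at -4/5, modulus 4/5.
Denominator factor (x + 8/7): pole of order 1 at -8/7, modulus 8/7.
The radius of convergence is the smallest modulus among the singular points: 4/5.

The radius of convergence is 4/5.


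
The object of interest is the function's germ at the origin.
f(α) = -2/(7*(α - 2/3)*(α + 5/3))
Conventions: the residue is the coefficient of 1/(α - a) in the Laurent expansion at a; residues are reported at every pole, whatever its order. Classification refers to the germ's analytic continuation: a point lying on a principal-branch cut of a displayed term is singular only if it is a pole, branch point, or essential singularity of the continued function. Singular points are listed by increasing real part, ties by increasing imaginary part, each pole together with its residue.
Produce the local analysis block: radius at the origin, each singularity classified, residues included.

Denominator factor (α + 5/3): pole of order 1 at -5/3, modulus 5/3.
Denominator factor (α - 2/3): pole of order 1 at 2/3, modulus 2/3.
The radius of convergence is the smallest modulus among the singular points: 2/3.
At the order-1 pole -5/3 set g(α) = (α - (-5/3))*f(α) = -2/(7*(α - 2/3)).
Simple pole: residue = g(a) at a = -5/3, which is 6/49.
At the order-1 pole 2/3 set g(α) = (α - (2/3))*f(α) = -2/(7*(α + 5/3)).
Simple pole: residue = g(a) at a = 2/3, which is -6/49.
List the singular points by increasing real part (a conjugate pair: the negative imaginary part first).

Radius of convergence at 0: 2/3.
At -5/3: a pole of order 1; residue 6/49.
At 2/3: a pole of order 1; residue -6/49.


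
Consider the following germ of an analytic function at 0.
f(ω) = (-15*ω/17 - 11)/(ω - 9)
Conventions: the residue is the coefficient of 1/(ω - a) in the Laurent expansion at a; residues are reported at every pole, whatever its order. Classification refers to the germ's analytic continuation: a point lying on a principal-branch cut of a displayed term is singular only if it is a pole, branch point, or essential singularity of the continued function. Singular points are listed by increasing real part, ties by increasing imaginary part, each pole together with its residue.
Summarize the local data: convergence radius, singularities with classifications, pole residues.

Radius of convergence at 0: 9.
At 9: a pole of order 1; residue -322/17.

Denominator factor (ω - 9): pole of order 1 at 9, modulus 9.
The radius of convergence is the smallest modulus among the singular points: 9.
At the order-1 pole 9 set g(ω) = (ω - (9))*f(ω) = -15*ω/17 - 11.
Simple pole: residue = g(a) at a = 9, which is -322/17.


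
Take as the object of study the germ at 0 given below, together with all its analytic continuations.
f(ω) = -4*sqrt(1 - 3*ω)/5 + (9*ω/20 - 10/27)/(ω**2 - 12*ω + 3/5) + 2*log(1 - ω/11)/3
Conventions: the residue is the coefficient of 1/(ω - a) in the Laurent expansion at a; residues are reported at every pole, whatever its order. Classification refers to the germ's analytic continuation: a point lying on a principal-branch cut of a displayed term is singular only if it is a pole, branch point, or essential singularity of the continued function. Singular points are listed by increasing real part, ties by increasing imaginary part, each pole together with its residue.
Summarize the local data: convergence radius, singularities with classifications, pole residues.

Denominator factor (ω**2 - 12*ω + 3/5): discriminant 708/5, real irrational roots 6 + (1/5)*sqrt(885) and 6 - (1/5)*sqrt(885); poles of order 1, moduli 6 + (1/5)*sqrt(885) and 6 - (1/5)*sqrt(885).
Branch term (-4/5)*sqrt(1 - ω/(1/3)): its argument vanishes at ω = 1/3, a square-root branch point, modulus 1/3.
Branch term (2/3)*log(1 - ω/(11)): its argument vanishes at ω = 11, a logarithmic branch point, modulus 11.
The radius of convergence is the smallest modulus among the singular points: 6 - (1/5)*sqrt(885).
The branch terms are analytic at 6 - (1/5)*sqrt(885) and contribute nothing to the residue; only the rational part matters.
The factor ω**2 - 12*ω + 3/5 splits as (ω - a)(ω - a') with a = 6 - (1/5)*sqrt(885), a' = 6 + (1/5)*sqrt(885). At the order-1 pole a set g(ω) = (ω - a)*(rational part) = [9*ω/20 - 10/27] / (ω - a').
Simple pole: residue = g(a) at a = 6 - (1/5)*sqrt(885), which is 9/40 - (629/95580)*sqrt(885).
The branch terms are analytic at 6 + (1/5)*sqrt(885) and contribute nothing to the residue; only the rational part matters.
The factor ω**2 - 12*ω + 3/5 splits as (ω - a)(ω - a') with a = 6 + (1/5)*sqrt(885), a' = 6 - (1/5)*sqrt(885). At the order-1 pole a set g(ω) = (ω - a)*(rational part) = [9*ω/20 - 10/27] / (ω - a').
Simple pole: residue = g(a) at a = 6 + (1/5)*sqrt(885), which is 9/40 + (629/95580)*sqrt(885).
List the singular points by increasing real part (a conjugate pair: the negative imaginary part first).

Radius of convergence at 0: 6 - (1/5)*sqrt(885).
At 6 - (1/5)*sqrt(885): a pole of order 1; residue 9/40 - (629/95580)*sqrt(885).
At 1/3: an algebraic (square-root) branch point.
At 11: a logarithmic branch point.
At 6 + (1/5)*sqrt(885): a pole of order 1; residue 9/40 + (629/95580)*sqrt(885).


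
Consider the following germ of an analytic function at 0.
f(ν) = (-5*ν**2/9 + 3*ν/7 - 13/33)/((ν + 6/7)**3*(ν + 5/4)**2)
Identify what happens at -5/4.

The denominator factor ν + 5/4 vanishes at -5/4 and appears to the power 2; the numerator there equals -19933/11088, nonzero, and no other factor vanishes.
Hence a pole whose order is the multiplicity, 2.

The point is a pole of order 2.


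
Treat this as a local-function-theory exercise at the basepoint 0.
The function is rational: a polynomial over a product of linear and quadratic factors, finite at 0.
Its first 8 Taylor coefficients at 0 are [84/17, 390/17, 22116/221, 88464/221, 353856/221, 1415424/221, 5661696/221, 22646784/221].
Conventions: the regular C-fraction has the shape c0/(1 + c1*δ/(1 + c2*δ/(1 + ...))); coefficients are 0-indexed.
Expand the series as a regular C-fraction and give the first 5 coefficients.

Taylor coefficients (read off): a_0 = 84/17, a_1 = 390/17, a_2 = 22116/221, a_3 = 88464/221, a_4 = 353856/221.
c0 = a_0 = 84/17. Peel one level at a time: if S = 1 + c*δ/S' with S'(0) = 1, then c is the δ-coefficient of S and S' = c*δ/(S - 1).
S_1 = c0/f = 1 + (-65/14)*δ + (3321/2548)*δ^2 + ...; c1 = -65/14.
S_2 = c1*δ/(S_1 - 1) = 1 + (3321/11830)*δ + (1127916/714025)*δ^2 + ...; c2 = 3321/11830.
S_3 = c2*δ/(S_2 - 1) = 1 + (-1754536/311805)*δ + (59654224/1770093)*δ^2 + ...; c3 = -1754536/311805.
S_4 = c3*δ/(S_3 - 1) = 1 + (2210/369)*δ + ...; c4 = 2210/369.

The regular C-fraction coefficients are [84/17, -65/14, 3321/11830, -1754536/311805, 2210/369].


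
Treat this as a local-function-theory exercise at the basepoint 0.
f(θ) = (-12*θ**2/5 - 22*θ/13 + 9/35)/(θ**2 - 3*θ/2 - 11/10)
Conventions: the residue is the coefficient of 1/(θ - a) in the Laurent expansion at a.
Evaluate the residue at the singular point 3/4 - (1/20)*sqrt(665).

The residue is -172/65 + (28902/302575)*sqrt(665).

The factor θ**2 - 3*θ/2 - 11/10 splits as (θ - a)(θ - a') with a = 3/4 - (1/20)*sqrt(665), a' = 3/4 + (1/20)*sqrt(665). At the order-1 pole a set g(θ) = (θ - a)*f(θ) = [-12*θ**2/5 - 22*θ/13 + 9/35] / (θ - a').
Simple pole: residue = g(a) at a = 3/4 - (1/20)*sqrt(665), which is -172/65 + (28902/302575)*sqrt(665).


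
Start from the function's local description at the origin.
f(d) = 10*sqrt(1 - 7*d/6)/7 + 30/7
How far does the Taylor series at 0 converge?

Branch term (10/7)*sqrt(1 - d/(6/7)): its argument vanishes at d = 6/7, a square-root branch point, modulus 6/7.
The radius of convergence is the smallest modulus among the singular points: 6/7.

The radius of convergence is 6/7.


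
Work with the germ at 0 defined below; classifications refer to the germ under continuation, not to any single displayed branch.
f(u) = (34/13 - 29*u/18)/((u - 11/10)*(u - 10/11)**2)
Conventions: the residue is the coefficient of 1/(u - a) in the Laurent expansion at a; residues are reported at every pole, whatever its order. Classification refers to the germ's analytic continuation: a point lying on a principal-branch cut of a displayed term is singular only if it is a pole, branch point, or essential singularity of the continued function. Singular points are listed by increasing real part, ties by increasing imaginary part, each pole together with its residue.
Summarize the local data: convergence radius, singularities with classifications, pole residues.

Radius of convergence at 0: 10/11.
At 10/11: a pole of order 2; residue -1193665/51597.
At 11/10: a pole of order 1; residue 1193665/51597.

Denominator factor (u - 11/10): pole of order 1 at 11/10, modulus 11/10.
Denominator factor (u - 10/11)^2: pole of order 2 at 10/11, modulus 10/11.
The radius of convergence is the smallest modulus among the singular points: 10/11.
At the order-2 pole 10/11 set g(u) = (u - (10/11))^2*f(u) = (34/13 - 29*u/18)/(u - 11/10).
Order-2 pole: residue = g'(a); g'(10/11) = -1193665/51597, so the residue is -1193665/51597.
At the order-1 pole 11/10 set g(u) = (u - (11/10))*f(u) = (34/13 - 29*u/18)/(u - 10/11)**2.
Simple pole: residue = g(a) at a = 11/10, which is 1193665/51597.
List the singular points by increasing real part (a conjugate pair: the negative imaginary part first).


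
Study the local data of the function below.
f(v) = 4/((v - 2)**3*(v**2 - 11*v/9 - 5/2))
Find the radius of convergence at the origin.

The radius of convergence is -11/18 + (7/18)*sqrt(19).

Denominator factor (v**2 - 11*v/9 - 5/2): discriminant 931/81, real irrational roots 11/18 + (7/18)*sqrt(19) and 11/18 - (7/18)*sqrt(19); poles of order 1, moduli 11/18 + (7/18)*sqrt(19) and -11/18 + (7/18)*sqrt(19).
Denominator factor (v - 2)^3: pole of order 3 at 2, modulus 2.
The radius of convergence is the smallest modulus among the singular points: -11/18 + (7/18)*sqrt(19).


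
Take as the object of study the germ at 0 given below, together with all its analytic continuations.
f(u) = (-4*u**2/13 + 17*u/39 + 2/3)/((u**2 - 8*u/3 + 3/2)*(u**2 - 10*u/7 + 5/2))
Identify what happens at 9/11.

The point is a regular point.

Denominator factors: u**2 - 10*u/7 + 5/2 = 3389/1694 at u = 9/11; u**2 - 8*u/3 + 3/2 = -3/242 at u = 9/11 — none vanishes.
So the germ continues analytically to 9/11.


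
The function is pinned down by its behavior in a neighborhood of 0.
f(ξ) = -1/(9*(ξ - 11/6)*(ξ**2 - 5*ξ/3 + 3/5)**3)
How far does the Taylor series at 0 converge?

The radius of convergence is 5/6 - (1/30)*sqrt(85).

Denominator factor (ξ - 11/6): pole of order 1 at 11/6, modulus 11/6.
Denominator factor (ξ**2 - 5*ξ/3 + 3/5)^3: discriminant 17/45, real irrational roots 5/6 + (1/30)*sqrt(85) and 5/6 - (1/30)*sqrt(85); poles of order 3, moduli 5/6 + (1/30)*sqrt(85) and 5/6 - (1/30)*sqrt(85).
The radius of convergence is the smallest modulus among the singular points: 5/6 - (1/30)*sqrt(85).


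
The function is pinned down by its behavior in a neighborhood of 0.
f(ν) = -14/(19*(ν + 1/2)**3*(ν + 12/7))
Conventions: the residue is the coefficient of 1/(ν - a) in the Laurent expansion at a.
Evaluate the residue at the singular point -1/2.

At the order-3 pole -1/2 set g(ν) = (ν - (-1/2))^3*f(ν) = -14/(19*(ν + 12/7)).
Order-3 pole: residue = g''(a)/2; g''(-1/2) = -76832/93347, so the residue is -38416/93347.

The residue is -38416/93347.


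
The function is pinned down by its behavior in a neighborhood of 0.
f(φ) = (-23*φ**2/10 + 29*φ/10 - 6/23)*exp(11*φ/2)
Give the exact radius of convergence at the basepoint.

The radius of convergence is infinite.

The factor exp(11*φ/2) is entire and contributes no finite singular point.
The polynomial part has no poles.
No finite singular points: the Taylor series at 0 converges everywhere.


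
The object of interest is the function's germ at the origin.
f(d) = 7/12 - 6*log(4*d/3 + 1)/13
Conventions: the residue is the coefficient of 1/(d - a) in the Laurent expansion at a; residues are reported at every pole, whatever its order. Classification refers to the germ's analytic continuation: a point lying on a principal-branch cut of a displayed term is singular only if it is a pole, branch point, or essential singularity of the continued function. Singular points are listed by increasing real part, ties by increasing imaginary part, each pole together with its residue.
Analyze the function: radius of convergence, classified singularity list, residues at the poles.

Branch term (-6/13)*log(1 - d/(-3/4)): its argument vanishes at d = -3/4, a logarithmic branch point, modulus 3/4.
The radius of convergence is the smallest modulus among the singular points: 3/4.

Radius of convergence at 0: 3/4.
At -3/4: a logarithmic branch point.


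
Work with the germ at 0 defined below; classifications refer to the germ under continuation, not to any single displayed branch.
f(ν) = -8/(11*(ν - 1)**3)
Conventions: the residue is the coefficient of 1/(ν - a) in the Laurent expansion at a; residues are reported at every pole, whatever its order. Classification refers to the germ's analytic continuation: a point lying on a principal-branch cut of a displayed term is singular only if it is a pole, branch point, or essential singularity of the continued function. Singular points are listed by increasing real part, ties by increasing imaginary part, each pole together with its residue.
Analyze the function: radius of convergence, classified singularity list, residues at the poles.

Radius of convergence at 0: 1.
At 1: a pole of order 3; residue 0.

Denominator factor (ν - 1)^3: pole of order 3 at 1, modulus 1.
The radius of convergence is the smallest modulus among the singular points: 1.
At the order-3 pole 1 set g(ν) = (ν - (1))^3*f(ν) = -8/11.
Order-3 pole: residue = g''(a)/2; g''(1) = 0, so the residue is 0.


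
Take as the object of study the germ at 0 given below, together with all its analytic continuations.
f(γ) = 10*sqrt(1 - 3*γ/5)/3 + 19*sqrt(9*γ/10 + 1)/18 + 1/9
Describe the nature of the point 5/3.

The term (10/3)*sqrt(1 - γ/(5/3)) has argument 1 - 5/3/(5/3) = 0 at 5/3: a square-root (algebraic, two-sheeted) branch point; the remaining terms are analytic or single-valued there.

The point is an algebraic (square-root) branch point.


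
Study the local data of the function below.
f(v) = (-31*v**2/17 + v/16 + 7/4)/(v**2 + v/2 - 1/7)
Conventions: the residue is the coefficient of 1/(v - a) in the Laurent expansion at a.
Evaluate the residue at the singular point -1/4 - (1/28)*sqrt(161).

The residue is 265/544 - (9489/87584)*sqrt(161).

The factor v**2 + v/2 - 1/7 splits as (v - a)(v - a') with a = -1/4 - (1/28)*sqrt(161), a' = -1/4 + (1/28)*sqrt(161). At the order-1 pole a set g(v) = (v - a)*f(v) = [-31*v**2/17 + v/16 + 7/4] / (v - a').
Simple pole: residue = g(a) at a = -1/4 - (1/28)*sqrt(161), which is 265/544 - (9489/87584)*sqrt(161).


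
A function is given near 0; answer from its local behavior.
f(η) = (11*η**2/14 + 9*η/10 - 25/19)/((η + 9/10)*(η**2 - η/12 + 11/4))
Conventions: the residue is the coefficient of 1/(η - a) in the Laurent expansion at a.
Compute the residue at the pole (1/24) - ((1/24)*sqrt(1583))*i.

The residue is (231177/386764) - ((743663/612247412)*sqrt(1583))*i.


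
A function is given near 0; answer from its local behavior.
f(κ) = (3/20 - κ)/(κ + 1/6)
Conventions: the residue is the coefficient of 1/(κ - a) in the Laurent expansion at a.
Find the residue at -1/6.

The residue is 19/60.

At the order-1 pole -1/6 set g(κ) = (κ - (-1/6))*f(κ) = 3/20 - κ.
Simple pole: residue = g(a) at a = -1/6, which is 19/60.


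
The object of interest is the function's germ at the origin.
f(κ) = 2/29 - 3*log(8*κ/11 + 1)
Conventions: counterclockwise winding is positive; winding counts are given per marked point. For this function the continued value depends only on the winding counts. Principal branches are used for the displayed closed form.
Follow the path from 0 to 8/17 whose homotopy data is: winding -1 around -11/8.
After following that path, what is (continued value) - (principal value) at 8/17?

Continued minus principal equals (6)*pi*i.

The rational part is single-valued and drops out of the difference; each branch term changes only by its own monodromy.
(-3)*log(1 - κ/(-11/8)): each positive loop around -11/8 adds 2*pi*i to the log, so winding -1 contributes (-3)*(-1)*2*pi*i = (6)*pi*i.
Summing the contributions at κ = 8/17 gives (6)*pi*i.


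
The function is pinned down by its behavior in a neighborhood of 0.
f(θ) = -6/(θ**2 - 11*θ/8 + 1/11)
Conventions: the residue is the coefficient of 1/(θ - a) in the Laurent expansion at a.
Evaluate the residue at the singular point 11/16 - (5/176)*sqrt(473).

The factor θ**2 - 11*θ/8 + 1/11 splits as (θ - a)(θ - a') with a = 11/16 - (5/176)*sqrt(473), a' = 11/16 + (5/176)*sqrt(473). At the order-1 pole a set g(θ) = (θ - a)*f(θ) = [-6] / (θ - a').
Simple pole: residue = g(a) at a = 11/16 - (5/176)*sqrt(473), which is (48/215)*sqrt(473).

The residue is (48/215)*sqrt(473).


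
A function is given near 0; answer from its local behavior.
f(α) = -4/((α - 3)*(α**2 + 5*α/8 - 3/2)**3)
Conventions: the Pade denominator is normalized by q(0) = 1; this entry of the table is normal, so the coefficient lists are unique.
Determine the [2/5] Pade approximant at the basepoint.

Taylor coefficients needed (expand at 0): a_0 = -32/81, a_1 = -152/243, a_2 = -1028/729, a_3 = -1511/729, a_4 = -2135/648, a_5 = -953255/209952, a_6 = -2984995/472392, a_7 = -187898245/22674816.
Write the denominator as Q(α) = 1 + q1*α + q2*α^2 + q3*α^3 + q4*α^4 + q5*α^5. Requiring Q*f - P = O(α^8) with deg P <= 2 kills the coefficients of α^3..α^7 in Q*f:
  α^3: a_3 + q1*a_2 + q2*a_1 + q3*a_0 = 0, i.e. -1511/729 + (-1028/729)*q1 + (-152/243)*q2 + (-32/81)*q3 = 0.
  α^4: a_4 + q1*a_3 + q2*a_2 + q3*a_1 + q4*a_0 = 0, i.e. -2135/648 + (-1511/729)*q1 + (-1028/729)*q2 + (-152/243)*q3 + (-32/81)*q4 = 0.
  α^5: a_5 + q1*a_4 + q2*a_3 + q3*a_2 + q4*a_1 + q5*a_0 = 0, i.e. -953255/209952 + (-2135/648)*q1 + (-1511/729)*q2 + (-1028/729)*q3 + (-152/243)*q4 + (-32/81)*q5 = 0.
  α^6: a_6 + q1*a_5 + q2*a_4 + q3*a_3 + q4*a_2 + q5*a_1 = 0, i.e. -2984995/472392 + (-953255/209952)*q1 + (-2135/648)*q2 + (-1511/729)*q3 + (-1028/729)*q4 + (-152/243)*q5 = 0.
  α^7: a_7 + q1*a_6 + q2*a_5 + q3*a_4 + q4*a_3 + q5*a_2 = 0, i.e. -187898245/22674816 + (-2984995/472392)*q1 + (-953255/209952)*q2 + (-2135/648)*q3 + (-1511/729)*q4 + (-1028/729)*q5 = 0.
Solving this linear system: q1 = -1151683/699084, q2 = -7057577/8389008, q3 = 2443223/1242816, q4 = 58489541/302004288, q5 = -75135847/113251608.
The numerator is Q*f truncated at degree 2: P0 = a_0 = -32/81; P1 = a_1 + q1*a_0 = 358400/14156451; P2 = a_2 + q1*a_1 + q2*a_0 = -223232/4718817.

The Pade approximant has numerator coefficients [-32/81, 358400/14156451, -223232/4718817]; denominator coefficients [1, -1151683/699084, -7057577/8389008, 2443223/1242816, 58489541/302004288, -75135847/113251608].


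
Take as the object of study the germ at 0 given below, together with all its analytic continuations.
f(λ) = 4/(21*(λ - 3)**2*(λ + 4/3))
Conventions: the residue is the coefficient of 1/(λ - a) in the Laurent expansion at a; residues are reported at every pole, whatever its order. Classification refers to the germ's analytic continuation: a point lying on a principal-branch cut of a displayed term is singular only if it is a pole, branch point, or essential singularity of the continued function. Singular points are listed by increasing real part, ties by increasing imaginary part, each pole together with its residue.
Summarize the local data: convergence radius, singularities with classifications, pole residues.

Radius of convergence at 0: 4/3.
At -4/3: a pole of order 1; residue 12/1183.
At 3: a pole of order 2; residue -12/1183.

Denominator factor (λ - 3)^2: pole of order 2 at 3, modulus 3.
Denominator factor (λ + 4/3): pole of order 1 at -4/3, modulus 4/3.
The radius of convergence is the smallest modulus among the singular points: 4/3.
At the order-1 pole -4/3 set g(λ) = (λ - (-4/3))*f(λ) = 4/(21*(λ - 3)**2).
Simple pole: residue = g(a) at a = -4/3, which is 12/1183.
At the order-2 pole 3 set g(λ) = (λ - (3))^2*f(λ) = 4/(21*(λ + 4/3)).
Order-2 pole: residue = g'(a); g'(3) = -12/1183, so the residue is -12/1183.
List the singular points by increasing real part (a conjugate pair: the negative imaginary part first).


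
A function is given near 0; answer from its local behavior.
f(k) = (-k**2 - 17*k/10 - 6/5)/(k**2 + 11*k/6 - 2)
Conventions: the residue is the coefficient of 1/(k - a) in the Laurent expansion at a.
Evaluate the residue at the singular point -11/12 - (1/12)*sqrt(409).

The factor k**2 + 11*k/6 - 2 splits as (k - a)(k - a') with a = -11/12 - (1/12)*sqrt(409), a' = -11/12 + (1/12)*sqrt(409). At the order-1 pole a set g(k) = (k - a)*f(k) = [-k**2 - 17*k/10 - 6/5] / (k - a').
Simple pole: residue = g(a) at a = -11/12 - (1/12)*sqrt(409), which is 1/15 + (299/6135)*sqrt(409).

The residue is 1/15 + (299/6135)*sqrt(409).


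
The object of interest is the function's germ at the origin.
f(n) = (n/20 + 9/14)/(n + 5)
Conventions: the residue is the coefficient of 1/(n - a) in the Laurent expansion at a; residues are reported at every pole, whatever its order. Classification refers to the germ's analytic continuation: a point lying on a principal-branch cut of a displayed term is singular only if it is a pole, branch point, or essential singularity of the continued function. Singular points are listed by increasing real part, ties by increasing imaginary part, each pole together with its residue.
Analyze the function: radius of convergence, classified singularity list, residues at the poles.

Radius of convergence at 0: 5.
At -5: a pole of order 1; residue 11/28.

Denominator factor (n + 5): pole of order 1 at -5, modulus 5.
The radius of convergence is the smallest modulus among the singular points: 5.
At the order-1 pole -5 set g(n) = (n - (-5))*f(n) = n/20 + 9/14.
Simple pole: residue = g(a) at a = -5, which is 11/28.


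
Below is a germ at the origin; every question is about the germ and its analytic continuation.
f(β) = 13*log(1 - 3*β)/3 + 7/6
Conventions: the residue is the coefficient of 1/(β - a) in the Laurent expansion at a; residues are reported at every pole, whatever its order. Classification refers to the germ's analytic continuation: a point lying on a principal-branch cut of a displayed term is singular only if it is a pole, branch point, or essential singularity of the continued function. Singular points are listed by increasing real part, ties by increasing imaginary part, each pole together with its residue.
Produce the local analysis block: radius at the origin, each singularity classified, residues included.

Radius of convergence at 0: 1/3.
At 1/3: a logarithmic branch point.

Branch term (13/3)*log(1 - β/(1/3)): its argument vanishes at β = 1/3, a logarithmic branch point, modulus 1/3.
The radius of convergence is the smallest modulus among the singular points: 1/3.


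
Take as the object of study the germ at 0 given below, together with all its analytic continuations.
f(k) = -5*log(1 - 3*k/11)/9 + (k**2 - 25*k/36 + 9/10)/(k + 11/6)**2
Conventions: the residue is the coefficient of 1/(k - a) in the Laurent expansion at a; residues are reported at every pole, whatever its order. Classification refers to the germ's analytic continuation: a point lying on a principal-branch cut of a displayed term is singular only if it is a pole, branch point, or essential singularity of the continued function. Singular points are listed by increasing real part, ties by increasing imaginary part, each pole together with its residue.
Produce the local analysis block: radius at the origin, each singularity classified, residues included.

Radius of convergence at 0: 11/6.
At -11/6: a pole of order 2; residue -157/36.
At 11/3: a logarithmic branch point.

Denominator factor (k + 11/6)^2: pole of order 2 at -11/6, modulus 11/6.
Branch term (-5/9)*log(1 - k/(11/3)): its argument vanishes at k = 11/3, a logarithmic branch point, modulus 11/3.
The radius of convergence is the smallest modulus among the singular points: 11/6.
The branch term is analytic at -11/6 and contributes nothing to the residue; only the rational part matters.
At the order-2 pole -11/6 set g(k) = (k - (-11/6))^2*(rational part) = k**2 - 25*k/36 + 9/10.
Order-2 pole: residue = g'(a); g'(-11/6) = -157/36, so the residue is -157/36.
List the singular points by increasing real part (a conjugate pair: the negative imaginary part first).


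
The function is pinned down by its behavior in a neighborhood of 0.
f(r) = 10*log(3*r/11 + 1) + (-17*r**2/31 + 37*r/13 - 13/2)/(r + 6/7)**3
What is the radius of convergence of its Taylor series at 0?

Denominator factor (r + 6/7)^3: pole of order 3 at -6/7, modulus 6/7.
Branch term (10)*log(1 - r/(-11/3)): its argument vanishes at r = -11/3, a logarithmic branch point, modulus 11/3.
The radius of convergence is the smallest modulus among the singular points: 6/7.

The radius of convergence is 6/7.


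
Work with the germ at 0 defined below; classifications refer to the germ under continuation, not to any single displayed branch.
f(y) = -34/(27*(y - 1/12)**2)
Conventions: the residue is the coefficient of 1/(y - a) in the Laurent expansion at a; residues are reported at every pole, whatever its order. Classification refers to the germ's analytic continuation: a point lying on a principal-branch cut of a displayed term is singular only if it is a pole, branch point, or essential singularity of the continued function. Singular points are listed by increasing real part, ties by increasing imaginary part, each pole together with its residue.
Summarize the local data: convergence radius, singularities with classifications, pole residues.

Radius of convergence at 0: 1/12.
At 1/12: a pole of order 2; residue 0.

Denominator factor (y - 1/12)^2: pole of order 2 at 1/12, modulus 1/12.
The radius of convergence is the smallest modulus among the singular points: 1/12.
At the order-2 pole 1/12 set g(y) = (y - (1/12))^2*f(y) = -34/27.
Order-2 pole: residue = g'(a); g'(1/12) = 0, so the residue is 0.


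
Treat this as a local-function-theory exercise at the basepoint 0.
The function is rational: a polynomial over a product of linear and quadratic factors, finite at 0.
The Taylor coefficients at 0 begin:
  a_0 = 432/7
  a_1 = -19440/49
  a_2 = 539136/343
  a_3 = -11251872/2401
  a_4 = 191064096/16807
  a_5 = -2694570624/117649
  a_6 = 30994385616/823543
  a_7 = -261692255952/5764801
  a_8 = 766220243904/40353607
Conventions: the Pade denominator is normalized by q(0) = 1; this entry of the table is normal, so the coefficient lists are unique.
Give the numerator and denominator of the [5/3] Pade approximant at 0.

The Pade approximant has numerator coefficients [432/7, -157912848/1840307, 41897088/262901, -254370456/1840307, 240159816/1840307, -1835136/262901]; denominator coefficients [1, 9271772/1840307, 17484972/1840307, 23761173/3680614].


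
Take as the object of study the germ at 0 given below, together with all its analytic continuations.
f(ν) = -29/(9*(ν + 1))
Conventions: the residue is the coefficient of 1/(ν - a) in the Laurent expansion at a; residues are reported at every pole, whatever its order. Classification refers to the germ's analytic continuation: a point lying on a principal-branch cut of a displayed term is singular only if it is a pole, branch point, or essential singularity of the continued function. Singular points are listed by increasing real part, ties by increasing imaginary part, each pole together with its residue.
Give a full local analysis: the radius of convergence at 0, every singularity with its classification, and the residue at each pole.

Denominator factor (ν + 1): pole of order 1 at -1, modulus 1.
The radius of convergence is the smallest modulus among the singular points: 1.
At the order-1 pole -1 set g(ν) = (ν - (-1))*f(ν) = -29/9.
Simple pole: residue = g(a) at a = -1, which is -29/9.

Radius of convergence at 0: 1.
At -1: a pole of order 1; residue -29/9.


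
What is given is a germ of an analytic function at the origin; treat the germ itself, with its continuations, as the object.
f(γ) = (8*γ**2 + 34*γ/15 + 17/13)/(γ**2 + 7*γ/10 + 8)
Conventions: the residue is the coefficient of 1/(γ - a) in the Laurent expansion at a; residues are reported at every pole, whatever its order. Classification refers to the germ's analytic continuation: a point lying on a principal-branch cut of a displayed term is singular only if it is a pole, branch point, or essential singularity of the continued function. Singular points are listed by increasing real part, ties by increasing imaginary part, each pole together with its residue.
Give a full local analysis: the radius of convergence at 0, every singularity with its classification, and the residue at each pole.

Denominator factor (γ**2 + 7*γ/10 + 8): discriminant -3151/100, complex-conjugate roots (-7/20) + ((1/20)*sqrt(3151))*i and (-7/20) - ((1/20)*sqrt(3151))*i; poles of order 1, moduli (2)*sqrt(2) and (2)*sqrt(2).
The radius of convergence is the smallest modulus among the singular points: (2)*sqrt(2).
The factor γ**2 + 7*γ/10 + 8 splits as (γ - a)(γ - a') with a = (-7/20) - ((1/20)*sqrt(3151))*i, a' = (-7/20) + ((1/20)*sqrt(3151))*i. At the order-1 pole a set g(γ) = (γ - a)*f(γ) = [8*γ**2 + 34*γ/15 + 17/13] / (γ - a').
Simple pole: residue = g(a) at a = (-7/20) - ((1/20)*sqrt(3151))*i, which is (-5/3) - ((23995/122889)*sqrt(3151))*i.
The factor γ**2 + 7*γ/10 + 8 splits as (γ - a)(γ - a') with a = (-7/20) + ((1/20)*sqrt(3151))*i, a' = (-7/20) - ((1/20)*sqrt(3151))*i. At the order-1 pole a set g(γ) = (γ - a)*f(γ) = [8*γ**2 + 34*γ/15 + 17/13] / (γ - a').
Simple pole: residue = g(a) at a = (-7/20) + ((1/20)*sqrt(3151))*i, which is (-5/3) + ((23995/122889)*sqrt(3151))*i.
List the singular points by increasing real part (a conjugate pair: the negative imaginary part first).

Radius of convergence at 0: (2)*sqrt(2).
At (-7/20) - ((1/20)*sqrt(3151))*i: a pole of order 1; residue (-5/3) - ((23995/122889)*sqrt(3151))*i.
At (-7/20) + ((1/20)*sqrt(3151))*i: a pole of order 1; residue (-5/3) + ((23995/122889)*sqrt(3151))*i.


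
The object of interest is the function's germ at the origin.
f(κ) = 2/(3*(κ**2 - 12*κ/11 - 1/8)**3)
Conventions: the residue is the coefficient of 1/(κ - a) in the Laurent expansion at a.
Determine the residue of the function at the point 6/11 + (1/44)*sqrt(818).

The factor κ**2 - 12*κ/11 - 1/8 splits as (κ - a)(κ - a') with a = 6/11 + (1/44)*sqrt(818), a' = 6/11 - (1/44)*sqrt(818). At the order-3 pole a set g(κ) = (κ - a)^3*f(κ) = [2/3] / (κ - a')^3.
Order-3 pole: residue = g''(a)/2; g''(6/11 + (1/44)*sqrt(818)) = (5153632/68417929)*sqrt(818), so the residue is (2576816/68417929)*sqrt(818).

The residue is (2576816/68417929)*sqrt(818).


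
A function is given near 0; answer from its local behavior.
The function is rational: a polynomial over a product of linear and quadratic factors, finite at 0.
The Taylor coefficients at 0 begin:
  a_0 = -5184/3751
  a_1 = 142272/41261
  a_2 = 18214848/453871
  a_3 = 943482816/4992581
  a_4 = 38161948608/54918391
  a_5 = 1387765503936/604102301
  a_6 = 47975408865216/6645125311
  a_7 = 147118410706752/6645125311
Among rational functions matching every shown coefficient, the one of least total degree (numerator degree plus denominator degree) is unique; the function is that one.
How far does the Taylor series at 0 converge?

No rational of total degree below 5 reproduces all 8 coefficients; solving the [1/4] Pade equations on them gives f(η) = (28*η/9 - 11/31)/((η - 11/12)**3*(η - 1/3)), whose expansion matches every shown term.
Denominator factor (η - 1/3): pole of order 1 at 1/3, modulus 1/3.
Denominator factor (η - 11/12)^3: pole of order 3 at 11/12, modulus 11/12.
The radius of convergence is the smallest modulus among the singular points: 1/3.

The radius of convergence is 1/3.


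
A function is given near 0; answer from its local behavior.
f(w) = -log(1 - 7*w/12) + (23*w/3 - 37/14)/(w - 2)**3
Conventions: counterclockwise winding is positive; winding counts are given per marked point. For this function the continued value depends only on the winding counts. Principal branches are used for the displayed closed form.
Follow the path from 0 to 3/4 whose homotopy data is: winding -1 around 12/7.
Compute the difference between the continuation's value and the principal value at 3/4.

The rational part is single-valued and drops out of the difference; each branch term changes only by its own monodromy.
(-1)*log(1 - w/(12/7)): each positive loop around 12/7 adds 2*pi*i to the log, so winding -1 contributes (-1)*(-1)*2*pi*i = (2)*pi*i.
Summing the contributions at w = 3/4 gives (2)*pi*i.

Continued minus principal equals (2)*pi*i.


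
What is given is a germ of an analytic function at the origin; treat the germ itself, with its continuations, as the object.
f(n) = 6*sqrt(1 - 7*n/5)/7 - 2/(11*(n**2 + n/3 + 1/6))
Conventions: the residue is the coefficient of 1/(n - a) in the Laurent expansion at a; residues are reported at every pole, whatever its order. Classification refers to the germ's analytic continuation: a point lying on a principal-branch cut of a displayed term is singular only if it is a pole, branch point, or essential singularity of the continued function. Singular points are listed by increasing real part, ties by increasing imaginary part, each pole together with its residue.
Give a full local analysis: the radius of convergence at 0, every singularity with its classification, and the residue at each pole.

Radius of convergence at 0: (1/6)*sqrt(6).
At (-1/6) - ((1/6)*sqrt(5))*i: a pole of order 1; residue -((6/55)*sqrt(5))*i.
At (-1/6) + ((1/6)*sqrt(5))*i: a pole of order 1; residue ((6/55)*sqrt(5))*i.
At 5/7: an algebraic (square-root) branch point.

Denominator factor (n**2 + n/3 + 1/6): discriminant -5/9, complex-conjugate roots (-1/6) + ((1/6)*sqrt(5))*i and (-1/6) - ((1/6)*sqrt(5))*i; poles of order 1, moduli (1/6)*sqrt(6) and (1/6)*sqrt(6).
Branch term (6/7)*sqrt(1 - n/(5/7)): its argument vanishes at n = 5/7, a square-root branch point, modulus 5/7.
The radius of convergence is the smallest modulus among the singular points: (1/6)*sqrt(6).
The branch term is analytic at (-1/6) - ((1/6)*sqrt(5))*i and contributes nothing to the residue; only the rational part matters.
The factor n**2 + n/3 + 1/6 splits as (n - a)(n - a') with a = (-1/6) - ((1/6)*sqrt(5))*i, a' = (-1/6) + ((1/6)*sqrt(5))*i. At the order-1 pole a set g(n) = (n - a)*(rational part) = [-2/11] / (n - a').
Simple pole: residue = g(a) at a = (-1/6) - ((1/6)*sqrt(5))*i, which is -((6/55)*sqrt(5))*i.
The branch term is analytic at (-1/6) + ((1/6)*sqrt(5))*i and contributes nothing to the residue; only the rational part matters.
The factor n**2 + n/3 + 1/6 splits as (n - a)(n - a') with a = (-1/6) + ((1/6)*sqrt(5))*i, a' = (-1/6) - ((1/6)*sqrt(5))*i. At the order-1 pole a set g(n) = (n - a)*(rational part) = [-2/11] / (n - a').
Simple pole: residue = g(a) at a = (-1/6) + ((1/6)*sqrt(5))*i, which is ((6/55)*sqrt(5))*i.
List the singular points by increasing real part (a conjugate pair: the negative imaginary part first).


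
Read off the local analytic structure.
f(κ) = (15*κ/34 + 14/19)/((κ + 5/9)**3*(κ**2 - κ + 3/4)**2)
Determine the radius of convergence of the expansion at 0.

Denominator factor (κ**2 - κ + 3/4)^2: discriminant -2, complex-conjugate roots (1/2) + ((1/2)*sqrt(2))*i and (1/2) - ((1/2)*sqrt(2))*i; poles of order 2, moduli (1/2)*sqrt(3) and (1/2)*sqrt(3).
Denominator factor (κ + 5/9)^3: pole of order 3 at -5/9, modulus 5/9.
The radius of convergence is the smallest modulus among the singular points: 5/9.

The radius of convergence is 5/9.


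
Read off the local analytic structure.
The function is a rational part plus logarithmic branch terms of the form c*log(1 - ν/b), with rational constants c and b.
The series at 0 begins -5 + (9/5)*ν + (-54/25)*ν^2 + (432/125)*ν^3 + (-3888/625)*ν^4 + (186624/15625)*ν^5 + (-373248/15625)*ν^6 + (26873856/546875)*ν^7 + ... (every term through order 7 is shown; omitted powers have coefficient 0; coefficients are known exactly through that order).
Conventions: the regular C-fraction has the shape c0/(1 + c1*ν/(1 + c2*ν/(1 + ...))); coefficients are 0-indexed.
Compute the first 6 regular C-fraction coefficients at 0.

Taylor coefficients (read off): a_0 = -5, a_1 = 9/5, a_2 = -54/25, a_3 = 432/125, a_4 = -3888/625, a_5 = 186624/15625.
c0 = a_0 = -5. Peel one level at a time: if S = 1 + c*ν/S' with S'(0) = 1, then c is the ν-coefficient of S and S' = c*ν/(S - 1).
S_1 = c0/f = 1 + (9/25)*ν + (-189/625)*ν^2 + ...; c1 = 9/25.
S_2 = c1*ν/(S_1 - 1) = 1 + (21/25)*ν + (-12/25)*ν^2 + ...; c2 = 21/25.
S_3 = c2*ν/(S_2 - 1) = 1 + (4/7)*ν + (-88/245)*ν^2 + ...; c3 = 4/7.
S_4 = c3*ν/(S_3 - 1) = 1 + (22/35)*ν + (-48/125)*ν^2 + ...; c4 = 22/35.
S_5 = c4*ν/(S_4 - 1) = 1 + (168/275)*ν + ...; c5 = 168/275.

The regular C-fraction coefficients are [-5, 9/25, 21/25, 4/7, 22/35, 168/275].
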